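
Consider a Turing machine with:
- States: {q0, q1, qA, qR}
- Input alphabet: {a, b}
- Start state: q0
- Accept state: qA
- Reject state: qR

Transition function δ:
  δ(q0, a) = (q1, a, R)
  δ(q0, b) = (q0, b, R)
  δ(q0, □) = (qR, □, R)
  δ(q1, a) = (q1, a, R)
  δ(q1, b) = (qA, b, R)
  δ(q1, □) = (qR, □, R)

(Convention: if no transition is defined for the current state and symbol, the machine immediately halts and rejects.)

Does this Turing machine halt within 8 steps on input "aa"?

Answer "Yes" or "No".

Execution trace:
Initial: [q0]aa
Step 1: δ(q0, a) = (q1, a, R) → a[q1]a
Step 2: δ(q1, a) = (q1, a, R) → aa[q1]□
Step 3: δ(q1, □) = (qR, □, R) → aa□[qR]□

The machine reaches the reject state qR and halts.
The machine halted after 3 steps (within the 8-step bound).

Answer: Yes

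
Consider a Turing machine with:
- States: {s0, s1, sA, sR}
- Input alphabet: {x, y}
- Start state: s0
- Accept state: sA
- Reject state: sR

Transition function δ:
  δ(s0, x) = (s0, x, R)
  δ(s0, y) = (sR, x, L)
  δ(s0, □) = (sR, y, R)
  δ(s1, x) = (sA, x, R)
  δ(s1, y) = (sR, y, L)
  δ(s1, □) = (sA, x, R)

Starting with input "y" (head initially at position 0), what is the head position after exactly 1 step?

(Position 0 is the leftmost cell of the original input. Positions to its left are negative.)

Execution trace (head position shown):
Step 0: [s0]y  (head at position 0)
Step 1: move left → [sR]□x  (head at position -1)

After 1 step, the head is at position -1.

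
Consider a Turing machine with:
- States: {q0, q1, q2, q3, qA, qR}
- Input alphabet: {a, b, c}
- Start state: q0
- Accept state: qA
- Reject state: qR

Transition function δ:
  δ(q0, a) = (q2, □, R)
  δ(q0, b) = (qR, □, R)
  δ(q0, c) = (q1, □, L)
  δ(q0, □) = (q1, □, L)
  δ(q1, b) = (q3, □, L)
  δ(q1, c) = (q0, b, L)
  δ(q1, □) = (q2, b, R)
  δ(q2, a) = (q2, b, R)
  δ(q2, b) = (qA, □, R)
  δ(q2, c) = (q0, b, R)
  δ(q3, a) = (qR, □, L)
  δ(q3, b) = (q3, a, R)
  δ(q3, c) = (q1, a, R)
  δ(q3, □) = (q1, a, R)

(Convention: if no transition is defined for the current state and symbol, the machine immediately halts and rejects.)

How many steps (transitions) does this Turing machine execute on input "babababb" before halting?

Execution trace:
Initial: [q0]babababb
Step 1: δ(q0, b) = (qR, □, R) → □[qR]abababb

The machine reaches the reject state qR and halts.

The machine executed 1 step before halting.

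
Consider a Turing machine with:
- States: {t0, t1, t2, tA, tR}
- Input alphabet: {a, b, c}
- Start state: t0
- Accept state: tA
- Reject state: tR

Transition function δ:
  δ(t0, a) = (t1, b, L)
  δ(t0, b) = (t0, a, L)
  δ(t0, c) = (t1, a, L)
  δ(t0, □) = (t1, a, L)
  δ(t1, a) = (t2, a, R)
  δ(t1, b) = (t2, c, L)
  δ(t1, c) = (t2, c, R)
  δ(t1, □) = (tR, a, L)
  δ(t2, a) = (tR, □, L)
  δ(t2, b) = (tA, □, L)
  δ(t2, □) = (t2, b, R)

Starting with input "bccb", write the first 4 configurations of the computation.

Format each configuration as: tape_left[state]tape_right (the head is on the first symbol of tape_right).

Transitions applied:
Step 1: δ(t0, b) = (t0, a, L)
Step 2: δ(t0, □) = (t1, a, L)
Step 3: δ(t1, □) = (tR, a, L)

The first 4 configurations are:
[t0]bccb ⊢ [t0]□accb ⊢ [t1]□aaccb ⊢ [tR]□aaaccb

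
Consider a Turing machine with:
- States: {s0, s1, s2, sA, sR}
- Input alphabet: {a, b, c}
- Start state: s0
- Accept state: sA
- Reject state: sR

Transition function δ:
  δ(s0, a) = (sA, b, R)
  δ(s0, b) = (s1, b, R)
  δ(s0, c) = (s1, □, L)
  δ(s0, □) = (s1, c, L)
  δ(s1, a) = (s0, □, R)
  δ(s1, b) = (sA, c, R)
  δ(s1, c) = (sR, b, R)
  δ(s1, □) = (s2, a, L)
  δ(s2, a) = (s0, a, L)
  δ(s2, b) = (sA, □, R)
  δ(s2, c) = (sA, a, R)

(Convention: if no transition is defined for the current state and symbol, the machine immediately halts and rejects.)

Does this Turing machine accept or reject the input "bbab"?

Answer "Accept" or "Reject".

Execution trace:
Initial: [s0]bbab
Step 1: δ(s0, b) = (s1, b, R) → b[s1]bab
Step 2: δ(s1, b) = (sA, c, R) → bc[sA]ab

The machine reaches the accept state sA and halts.

Answer: Accept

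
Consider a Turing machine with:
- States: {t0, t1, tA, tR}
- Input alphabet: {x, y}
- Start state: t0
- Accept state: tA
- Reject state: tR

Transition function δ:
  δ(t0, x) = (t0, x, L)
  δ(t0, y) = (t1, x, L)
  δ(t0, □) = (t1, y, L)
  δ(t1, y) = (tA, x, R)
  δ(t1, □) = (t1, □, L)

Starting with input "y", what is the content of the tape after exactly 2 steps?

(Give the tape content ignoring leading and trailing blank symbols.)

Execution trace:
Initial: [t0]y
Step 1: δ(t0, y) = (t1, x, L) → [t1]□x
Step 2: δ(t1, □) = (t1, □, L) → [t1]□□x

After 2 steps, the tape (ignoring leading/trailing blanks) is: x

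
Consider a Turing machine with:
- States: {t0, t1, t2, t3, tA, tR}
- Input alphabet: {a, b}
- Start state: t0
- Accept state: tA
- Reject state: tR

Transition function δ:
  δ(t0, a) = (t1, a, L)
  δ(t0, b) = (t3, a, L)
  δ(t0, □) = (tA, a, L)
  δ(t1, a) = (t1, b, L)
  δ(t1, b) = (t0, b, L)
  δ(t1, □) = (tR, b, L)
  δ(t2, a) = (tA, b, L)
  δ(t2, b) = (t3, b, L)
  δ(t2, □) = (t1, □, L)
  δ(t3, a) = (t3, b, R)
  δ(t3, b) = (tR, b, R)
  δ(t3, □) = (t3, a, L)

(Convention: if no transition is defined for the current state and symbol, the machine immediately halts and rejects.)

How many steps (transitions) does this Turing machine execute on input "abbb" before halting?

Execution trace:
Initial: [t0]abbb
Step 1: δ(t0, a) = (t1, a, L) → [t1]□abbb
Step 2: δ(t1, □) = (tR, b, L) → [tR]□babbb

The machine reaches the reject state tR and halts.

The machine executed 2 steps before halting.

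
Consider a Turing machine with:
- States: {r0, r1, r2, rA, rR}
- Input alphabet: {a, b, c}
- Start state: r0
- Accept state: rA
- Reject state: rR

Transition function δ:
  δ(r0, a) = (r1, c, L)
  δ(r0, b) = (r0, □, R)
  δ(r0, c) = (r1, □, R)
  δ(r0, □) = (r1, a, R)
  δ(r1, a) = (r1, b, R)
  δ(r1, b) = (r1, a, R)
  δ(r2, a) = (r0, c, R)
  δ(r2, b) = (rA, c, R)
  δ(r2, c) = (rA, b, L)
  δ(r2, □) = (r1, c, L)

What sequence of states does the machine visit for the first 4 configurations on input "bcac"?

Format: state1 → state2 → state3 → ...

Execution trace:
Initial: [r0]bcac
Step 1: δ(r0, b) = (r0, □, R) → □[r0]cac
Step 2: δ(r0, c) = (r1, □, R) → □□[r1]ac
Step 3: δ(r1, a) = (r1, b, R) → □□b[r1]c

No transition is defined for δ(r1, c). By convention the machine halts and rejects.

State sequence: r0 → r0 → r1 → r1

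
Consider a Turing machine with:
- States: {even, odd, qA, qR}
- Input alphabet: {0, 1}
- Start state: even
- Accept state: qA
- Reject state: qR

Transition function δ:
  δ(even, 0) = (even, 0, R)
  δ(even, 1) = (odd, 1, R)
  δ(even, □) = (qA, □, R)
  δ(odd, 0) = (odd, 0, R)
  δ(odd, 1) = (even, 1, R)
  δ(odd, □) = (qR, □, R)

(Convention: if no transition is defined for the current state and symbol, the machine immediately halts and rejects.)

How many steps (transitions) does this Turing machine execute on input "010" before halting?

Execution trace:
Initial: [even]010
Step 1: δ(even, 0) = (even, 0, R) → 0[even]10
Step 2: δ(even, 1) = (odd, 1, R) → 01[odd]0
Step 3: δ(odd, 0) = (odd, 0, R) → 010[odd]□
Step 4: δ(odd, □) = (qR, □, R) → 010□[qR]□

The machine reaches the reject state qR and halts.

The machine executed 4 steps before halting.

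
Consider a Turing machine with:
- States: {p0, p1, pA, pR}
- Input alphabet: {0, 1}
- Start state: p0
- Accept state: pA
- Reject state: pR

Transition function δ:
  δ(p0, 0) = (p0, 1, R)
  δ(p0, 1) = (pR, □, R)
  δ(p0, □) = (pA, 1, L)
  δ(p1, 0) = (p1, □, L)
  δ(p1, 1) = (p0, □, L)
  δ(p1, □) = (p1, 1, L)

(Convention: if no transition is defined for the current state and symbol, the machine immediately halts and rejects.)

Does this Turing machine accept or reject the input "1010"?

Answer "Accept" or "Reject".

Execution trace:
Initial: [p0]1010
Step 1: δ(p0, 1) = (pR, □, R) → □[pR]010

The machine reaches the reject state pR and halts.

Answer: Reject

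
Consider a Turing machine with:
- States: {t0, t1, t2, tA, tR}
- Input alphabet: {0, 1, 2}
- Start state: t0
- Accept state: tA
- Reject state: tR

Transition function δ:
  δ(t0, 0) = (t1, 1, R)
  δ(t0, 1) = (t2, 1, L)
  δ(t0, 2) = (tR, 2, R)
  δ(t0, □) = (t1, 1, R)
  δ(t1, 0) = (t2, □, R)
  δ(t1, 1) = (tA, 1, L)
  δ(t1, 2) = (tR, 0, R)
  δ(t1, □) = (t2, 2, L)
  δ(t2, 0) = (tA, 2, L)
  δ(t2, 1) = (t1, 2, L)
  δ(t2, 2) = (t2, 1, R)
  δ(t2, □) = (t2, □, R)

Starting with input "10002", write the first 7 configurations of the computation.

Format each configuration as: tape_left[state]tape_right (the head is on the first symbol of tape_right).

Transitions applied:
Step 1: δ(t0, 1) = (t2, 1, L)
Step 2: δ(t2, □) = (t2, □, R)
Step 3: δ(t2, 1) = (t1, 2, L)
Step 4: δ(t1, □) = (t2, 2, L)
Step 5: δ(t2, □) = (t2, □, R)
Step 6: δ(t2, 2) = (t2, 1, R)

The first 7 configurations are:
[t0]10002 ⊢ [t2]□10002 ⊢ □[t2]10002 ⊢ [t1]□20002 ⊢ [t2]□220002 ⊢ □[t2]220002 ⊢ □1[t2]20002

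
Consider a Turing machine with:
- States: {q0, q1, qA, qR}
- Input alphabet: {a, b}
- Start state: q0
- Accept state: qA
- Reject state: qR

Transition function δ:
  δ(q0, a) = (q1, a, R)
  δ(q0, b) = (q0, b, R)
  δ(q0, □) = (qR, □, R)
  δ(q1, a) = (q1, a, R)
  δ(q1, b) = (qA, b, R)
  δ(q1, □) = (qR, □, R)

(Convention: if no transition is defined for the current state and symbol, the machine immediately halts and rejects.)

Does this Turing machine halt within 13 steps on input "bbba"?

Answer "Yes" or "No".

Execution trace:
Initial: [q0]bbba
Step 1: δ(q0, b) = (q0, b, R) → b[q0]bba
Step 2: δ(q0, b) = (q0, b, R) → bb[q0]ba
Step 3: δ(q0, b) = (q0, b, R) → bbb[q0]a
Step 4: δ(q0, a) = (q1, a, R) → bbba[q1]□
Step 5: δ(q1, □) = (qR, □, R) → bbba□[qR]□

The machine reaches the reject state qR and halts.
The machine halted after 5 steps (within the 13-step bound).

Answer: Yes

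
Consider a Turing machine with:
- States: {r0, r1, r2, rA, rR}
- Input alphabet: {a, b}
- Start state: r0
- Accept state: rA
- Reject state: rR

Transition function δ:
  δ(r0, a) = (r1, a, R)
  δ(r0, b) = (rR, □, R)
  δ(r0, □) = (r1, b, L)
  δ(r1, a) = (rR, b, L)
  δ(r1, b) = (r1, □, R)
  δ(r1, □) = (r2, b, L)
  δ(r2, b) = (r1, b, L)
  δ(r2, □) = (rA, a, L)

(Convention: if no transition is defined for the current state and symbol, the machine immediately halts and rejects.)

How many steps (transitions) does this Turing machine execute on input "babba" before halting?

Execution trace:
Initial: [r0]babba
Step 1: δ(r0, b) = (rR, □, R) → □[rR]abba

The machine reaches the reject state rR and halts.

The machine executed 1 step before halting.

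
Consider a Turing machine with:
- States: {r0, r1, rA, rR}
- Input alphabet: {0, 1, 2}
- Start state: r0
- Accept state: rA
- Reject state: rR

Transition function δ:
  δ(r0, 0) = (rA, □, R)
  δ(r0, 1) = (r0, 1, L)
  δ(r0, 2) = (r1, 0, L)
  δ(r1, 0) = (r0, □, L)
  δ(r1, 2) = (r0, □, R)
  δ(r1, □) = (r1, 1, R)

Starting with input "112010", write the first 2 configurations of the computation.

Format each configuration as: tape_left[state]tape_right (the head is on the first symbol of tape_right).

Transitions applied:
Step 1: δ(r0, 1) = (r0, 1, L)

The first 2 configurations are:
[r0]112010 ⊢ [r0]□112010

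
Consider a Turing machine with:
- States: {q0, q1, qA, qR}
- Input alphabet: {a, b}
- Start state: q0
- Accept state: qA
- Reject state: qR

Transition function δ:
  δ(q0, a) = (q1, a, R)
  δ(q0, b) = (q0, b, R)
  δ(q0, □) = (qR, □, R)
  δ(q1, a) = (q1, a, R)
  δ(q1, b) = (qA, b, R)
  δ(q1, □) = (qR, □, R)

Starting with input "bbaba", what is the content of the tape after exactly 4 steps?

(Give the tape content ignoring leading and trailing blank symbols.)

Execution trace:
Initial: [q0]bbaba
Step 1: δ(q0, b) = (q0, b, R) → b[q0]baba
Step 2: δ(q0, b) = (q0, b, R) → bb[q0]aba
Step 3: δ(q0, a) = (q1, a, R) → bba[q1]ba
Step 4: δ(q1, b) = (qA, b, R) → bbab[qA]a

The machine reaches the accept state qA and halts.

After 4 steps, the tape (ignoring leading/trailing blanks) is: bbaba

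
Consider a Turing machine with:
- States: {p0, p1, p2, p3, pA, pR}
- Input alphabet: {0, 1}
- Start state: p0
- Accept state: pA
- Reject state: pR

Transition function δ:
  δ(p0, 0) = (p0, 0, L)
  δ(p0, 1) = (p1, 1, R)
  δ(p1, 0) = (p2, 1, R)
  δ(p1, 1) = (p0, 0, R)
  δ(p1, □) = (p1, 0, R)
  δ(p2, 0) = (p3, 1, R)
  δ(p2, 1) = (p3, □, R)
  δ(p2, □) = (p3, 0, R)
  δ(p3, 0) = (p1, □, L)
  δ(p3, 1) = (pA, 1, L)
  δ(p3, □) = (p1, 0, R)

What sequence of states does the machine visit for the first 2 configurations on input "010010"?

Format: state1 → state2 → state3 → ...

Execution trace:
Initial: [p0]010010
Step 1: δ(p0, 0) = (p0, 0, L) → [p0]□010010

No transition is defined for δ(p0, □). By convention the machine halts and rejects.

State sequence: p0 → p0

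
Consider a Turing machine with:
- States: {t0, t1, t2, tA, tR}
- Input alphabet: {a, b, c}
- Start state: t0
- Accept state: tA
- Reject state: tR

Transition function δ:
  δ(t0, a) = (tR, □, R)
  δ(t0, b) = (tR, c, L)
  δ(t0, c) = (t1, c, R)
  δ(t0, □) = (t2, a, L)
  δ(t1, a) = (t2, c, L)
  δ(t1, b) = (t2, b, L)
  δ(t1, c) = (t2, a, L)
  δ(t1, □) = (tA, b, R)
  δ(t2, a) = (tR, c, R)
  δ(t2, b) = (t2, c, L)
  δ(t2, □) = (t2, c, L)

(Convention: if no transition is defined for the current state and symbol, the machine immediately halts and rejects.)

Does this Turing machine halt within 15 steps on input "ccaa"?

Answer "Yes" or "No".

Execution trace:
Initial: [t0]ccaa
Step 1: δ(t0, c) = (t1, c, R) → c[t1]caa
Step 2: δ(t1, c) = (t2, a, L) → [t2]caaa

No transition is defined for δ(t2, c). By convention the machine halts and rejects.
The machine halted after 2 steps (within the 15-step bound).

Answer: Yes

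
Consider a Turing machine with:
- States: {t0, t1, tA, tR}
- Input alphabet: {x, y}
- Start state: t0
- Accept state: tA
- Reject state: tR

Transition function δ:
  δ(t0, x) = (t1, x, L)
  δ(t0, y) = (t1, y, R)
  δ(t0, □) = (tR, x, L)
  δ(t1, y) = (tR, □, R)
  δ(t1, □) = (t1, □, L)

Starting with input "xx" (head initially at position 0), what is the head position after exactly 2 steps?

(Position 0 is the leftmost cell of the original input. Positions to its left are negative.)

Execution trace (head position shown):
Step 0: [t0]xx  (head at position 0)
Step 1: move left → [t1]□xx  (head at position -1)
Step 2: move left → [t1]□□xx  (head at position -2)

After 2 steps, the head is at position -2.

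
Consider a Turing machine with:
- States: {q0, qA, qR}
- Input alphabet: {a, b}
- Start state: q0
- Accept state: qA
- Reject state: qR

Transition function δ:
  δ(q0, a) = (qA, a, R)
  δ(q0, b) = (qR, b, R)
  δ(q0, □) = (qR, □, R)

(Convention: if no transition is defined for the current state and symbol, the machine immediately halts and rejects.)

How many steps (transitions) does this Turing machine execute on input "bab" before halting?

Execution trace:
Initial: [q0]bab
Step 1: δ(q0, b) = (qR, b, R) → b[qR]ab

The machine reaches the reject state qR and halts.

The machine executed 1 step before halting.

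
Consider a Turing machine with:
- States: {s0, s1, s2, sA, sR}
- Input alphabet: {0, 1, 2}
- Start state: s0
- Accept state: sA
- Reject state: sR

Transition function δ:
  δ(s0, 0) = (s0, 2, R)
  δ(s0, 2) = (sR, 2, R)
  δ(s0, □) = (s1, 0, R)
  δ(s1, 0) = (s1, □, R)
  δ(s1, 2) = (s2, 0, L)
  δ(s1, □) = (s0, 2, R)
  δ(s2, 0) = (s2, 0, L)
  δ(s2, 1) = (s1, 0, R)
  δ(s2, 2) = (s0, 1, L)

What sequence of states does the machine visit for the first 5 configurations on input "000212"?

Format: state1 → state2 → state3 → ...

Execution trace:
Initial: [s0]000212
Step 1: δ(s0, 0) = (s0, 2, R) → 2[s0]00212
Step 2: δ(s0, 0) = (s0, 2, R) → 22[s0]0212
Step 3: δ(s0, 0) = (s0, 2, R) → 222[s0]212
Step 4: δ(s0, 2) = (sR, 2, R) → 2222[sR]12

The machine reaches the reject state sR and halts.

State sequence: s0 → s0 → s0 → s0 → sR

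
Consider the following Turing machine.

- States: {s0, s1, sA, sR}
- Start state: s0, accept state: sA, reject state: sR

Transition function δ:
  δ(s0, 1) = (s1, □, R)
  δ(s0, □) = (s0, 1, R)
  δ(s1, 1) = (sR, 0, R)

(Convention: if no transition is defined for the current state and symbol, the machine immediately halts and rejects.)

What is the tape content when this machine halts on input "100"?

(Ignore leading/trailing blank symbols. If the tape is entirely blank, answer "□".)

Execution trace:
Initial: [s0]100
Step 1: δ(s0, 1) = (s1, □, R) → □[s1]00

No transition is defined for δ(s1, 0). By convention the machine halts and rejects.

Final tape (ignoring leading/trailing blanks): 00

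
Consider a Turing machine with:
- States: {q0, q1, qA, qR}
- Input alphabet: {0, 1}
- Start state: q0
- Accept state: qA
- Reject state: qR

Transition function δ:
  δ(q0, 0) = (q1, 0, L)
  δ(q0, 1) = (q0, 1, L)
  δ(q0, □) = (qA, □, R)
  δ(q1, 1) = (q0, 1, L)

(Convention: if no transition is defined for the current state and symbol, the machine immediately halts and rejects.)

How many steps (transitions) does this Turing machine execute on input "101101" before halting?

Execution trace:
Initial: [q0]101101
Step 1: δ(q0, 1) = (q0, 1, L) → [q0]□101101
Step 2: δ(q0, □) = (qA, □, R) → □[qA]101101

The machine reaches the accept state qA and halts.

The machine executed 2 steps before halting.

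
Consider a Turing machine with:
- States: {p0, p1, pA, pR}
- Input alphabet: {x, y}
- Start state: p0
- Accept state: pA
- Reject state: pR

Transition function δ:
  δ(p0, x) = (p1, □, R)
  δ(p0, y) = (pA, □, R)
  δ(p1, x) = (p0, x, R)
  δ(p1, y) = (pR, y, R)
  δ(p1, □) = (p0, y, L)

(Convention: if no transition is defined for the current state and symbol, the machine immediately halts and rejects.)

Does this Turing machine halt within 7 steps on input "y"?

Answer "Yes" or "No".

Execution trace:
Initial: [p0]y
Step 1: δ(p0, y) = (pA, □, R) → □[pA]□

The machine reaches the accept state pA and halts.
The machine halted after 1 step (within the 7-step bound).

Answer: Yes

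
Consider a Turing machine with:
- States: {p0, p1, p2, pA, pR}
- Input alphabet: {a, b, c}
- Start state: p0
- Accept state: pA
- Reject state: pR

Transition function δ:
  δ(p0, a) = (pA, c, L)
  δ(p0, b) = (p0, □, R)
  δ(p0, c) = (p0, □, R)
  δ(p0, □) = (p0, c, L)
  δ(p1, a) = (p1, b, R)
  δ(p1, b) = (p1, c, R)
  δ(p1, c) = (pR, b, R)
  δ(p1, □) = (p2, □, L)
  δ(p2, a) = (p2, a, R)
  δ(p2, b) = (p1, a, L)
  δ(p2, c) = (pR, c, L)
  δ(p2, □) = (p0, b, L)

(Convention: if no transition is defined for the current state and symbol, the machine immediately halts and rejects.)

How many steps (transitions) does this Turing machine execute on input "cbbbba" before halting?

Execution trace:
Initial: [p0]cbbbba
Step 1: δ(p0, c) = (p0, □, R) → □[p0]bbbba
Step 2: δ(p0, b) = (p0, □, R) → □□[p0]bbba
Step 3: δ(p0, b) = (p0, □, R) → □□□[p0]bba
Step 4: δ(p0, b) = (p0, □, R) → □□□□[p0]ba
Step 5: δ(p0, b) = (p0, □, R) → □□□□□[p0]a
Step 6: δ(p0, a) = (pA, c, L) → □□□□[pA]□c

The machine reaches the accept state pA and halts.

The machine executed 6 steps before halting.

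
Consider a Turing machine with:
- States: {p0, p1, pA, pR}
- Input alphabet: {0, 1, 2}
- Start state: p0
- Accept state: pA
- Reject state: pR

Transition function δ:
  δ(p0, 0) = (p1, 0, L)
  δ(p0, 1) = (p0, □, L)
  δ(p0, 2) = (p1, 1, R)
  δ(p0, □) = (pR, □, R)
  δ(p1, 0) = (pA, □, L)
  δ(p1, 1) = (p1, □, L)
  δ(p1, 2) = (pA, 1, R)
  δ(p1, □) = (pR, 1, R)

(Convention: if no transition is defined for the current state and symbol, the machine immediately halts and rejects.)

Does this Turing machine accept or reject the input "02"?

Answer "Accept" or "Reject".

Execution trace:
Initial: [p0]02
Step 1: δ(p0, 0) = (p1, 0, L) → [p1]□02
Step 2: δ(p1, □) = (pR, 1, R) → 1[pR]02

The machine reaches the reject state pR and halts.

Answer: Reject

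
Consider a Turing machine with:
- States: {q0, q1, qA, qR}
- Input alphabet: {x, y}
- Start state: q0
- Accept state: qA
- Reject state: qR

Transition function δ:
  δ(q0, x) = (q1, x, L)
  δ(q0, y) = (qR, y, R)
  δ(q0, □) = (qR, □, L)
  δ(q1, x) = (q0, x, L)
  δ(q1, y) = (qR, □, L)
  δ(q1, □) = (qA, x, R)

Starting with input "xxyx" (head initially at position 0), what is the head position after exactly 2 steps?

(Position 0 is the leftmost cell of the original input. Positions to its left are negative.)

Execution trace (head position shown):
Step 0: [q0]xxyx  (head at position 0)
Step 1: move left → [q1]□xxyx  (head at position -1)
Step 2: move right → x[qA]xxyx  (head at position 0)

After 2 steps, the head is at position 0.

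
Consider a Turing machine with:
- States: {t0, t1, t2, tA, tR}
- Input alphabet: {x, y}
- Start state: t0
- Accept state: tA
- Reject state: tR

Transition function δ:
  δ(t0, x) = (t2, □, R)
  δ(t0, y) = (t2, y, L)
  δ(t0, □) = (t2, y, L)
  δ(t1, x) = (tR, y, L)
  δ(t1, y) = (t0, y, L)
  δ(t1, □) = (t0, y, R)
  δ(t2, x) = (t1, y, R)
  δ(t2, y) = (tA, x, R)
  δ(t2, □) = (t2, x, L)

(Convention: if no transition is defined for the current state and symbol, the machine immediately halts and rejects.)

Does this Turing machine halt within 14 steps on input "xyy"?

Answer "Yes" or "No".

Execution trace:
Initial: [t0]xyy
Step 1: δ(t0, x) = (t2, □, R) → □[t2]yy
Step 2: δ(t2, y) = (tA, x, R) → □x[tA]y

The machine reaches the accept state tA and halts.
The machine halted after 2 steps (within the 14-step bound).

Answer: Yes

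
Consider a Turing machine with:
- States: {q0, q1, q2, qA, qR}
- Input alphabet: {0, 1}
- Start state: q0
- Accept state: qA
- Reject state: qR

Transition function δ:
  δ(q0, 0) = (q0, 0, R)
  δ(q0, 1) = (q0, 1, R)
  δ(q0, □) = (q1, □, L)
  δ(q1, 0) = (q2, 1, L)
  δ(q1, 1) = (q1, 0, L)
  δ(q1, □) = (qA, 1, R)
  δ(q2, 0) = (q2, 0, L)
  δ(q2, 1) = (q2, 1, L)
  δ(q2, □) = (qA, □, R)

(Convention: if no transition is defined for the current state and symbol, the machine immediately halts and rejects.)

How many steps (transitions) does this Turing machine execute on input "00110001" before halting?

Execution trace:
Initial: [q0]00110001
Step 1: δ(q0, 0) = (q0, 0, R) → 0[q0]0110001
Step 2: δ(q0, 0) = (q0, 0, R) → 00[q0]110001
Step 3: δ(q0, 1) = (q0, 1, R) → 001[q0]10001
Step 4: δ(q0, 1) = (q0, 1, R) → 0011[q0]0001
Step 5: δ(q0, 0) = (q0, 0, R) → 00110[q0]001
Step 6: δ(q0, 0) = (q0, 0, R) → 001100[q0]01
Step 7: δ(q0, 0) = (q0, 0, R) → 0011000[q0]1
Step 8: δ(q0, 1) = (q0, 1, R) → 00110001[q0]□
Step 9: δ(q0, □) = (q1, □, L) → 0011000[q1]1□
Step 10: δ(q1, 1) = (q1, 0, L) → 001100[q1]00□
Step 11: δ(q1, 0) = (q2, 1, L) → 00110[q2]010□
Step 12: δ(q2, 0) = (q2, 0, L) → 0011[q2]0010□
Step 13: δ(q2, 0) = (q2, 0, L) → 001[q2]10010□
Step 14: δ(q2, 1) = (q2, 1, L) → 00[q2]110010□
Step 15: δ(q2, 1) = (q2, 1, L) → 0[q2]0110010□
Step 16: δ(q2, 0) = (q2, 0, L) → [q2]00110010□
Step 17: δ(q2, 0) = (q2, 0, L) → [q2]□00110010□
Step 18: δ(q2, □) = (qA, □, R) → □[qA]00110010□

The machine reaches the accept state qA and halts.

The machine executed 18 steps before halting.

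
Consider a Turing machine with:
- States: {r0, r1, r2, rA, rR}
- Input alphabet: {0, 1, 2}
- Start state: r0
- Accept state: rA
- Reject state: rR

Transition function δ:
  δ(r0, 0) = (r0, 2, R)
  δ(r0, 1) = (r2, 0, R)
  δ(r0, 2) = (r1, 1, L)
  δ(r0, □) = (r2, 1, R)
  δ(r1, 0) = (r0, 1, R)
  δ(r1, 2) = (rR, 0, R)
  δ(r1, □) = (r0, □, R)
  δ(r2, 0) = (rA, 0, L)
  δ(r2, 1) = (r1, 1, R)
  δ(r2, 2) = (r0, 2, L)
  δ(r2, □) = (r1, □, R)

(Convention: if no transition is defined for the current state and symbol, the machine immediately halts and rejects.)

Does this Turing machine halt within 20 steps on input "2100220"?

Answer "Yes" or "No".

Execution trace:
Initial: [r0]2100220
Step 1: δ(r0, 2) = (r1, 1, L) → [r1]□1100220
Step 2: δ(r1, □) = (r0, □, R) → □[r0]1100220
Step 3: δ(r0, 1) = (r2, 0, R) → □0[r2]100220
Step 4: δ(r2, 1) = (r1, 1, R) → □01[r1]00220
Step 5: δ(r1, 0) = (r0, 1, R) → □011[r0]0220
Step 6: δ(r0, 0) = (r0, 2, R) → □0112[r0]220
Step 7: δ(r0, 2) = (r1, 1, L) → □011[r1]2120
Step 8: δ(r1, 2) = (rR, 0, R) → □0110[rR]120

The machine reaches the reject state rR and halts.
The machine halted after 8 steps (within the 20-step bound).

Answer: Yes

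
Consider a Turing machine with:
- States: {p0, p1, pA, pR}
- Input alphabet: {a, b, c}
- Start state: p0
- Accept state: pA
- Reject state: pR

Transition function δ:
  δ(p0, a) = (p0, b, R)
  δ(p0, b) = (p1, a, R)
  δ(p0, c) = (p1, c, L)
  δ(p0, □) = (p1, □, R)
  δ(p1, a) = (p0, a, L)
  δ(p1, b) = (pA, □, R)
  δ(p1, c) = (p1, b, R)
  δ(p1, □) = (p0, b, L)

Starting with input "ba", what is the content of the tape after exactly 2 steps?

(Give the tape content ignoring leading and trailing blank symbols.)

Execution trace:
Initial: [p0]ba
Step 1: δ(p0, b) = (p1, a, R) → a[p1]a
Step 2: δ(p1, a) = (p0, a, L) → [p0]aa

After 2 steps, the tape (ignoring leading/trailing blanks) is: aa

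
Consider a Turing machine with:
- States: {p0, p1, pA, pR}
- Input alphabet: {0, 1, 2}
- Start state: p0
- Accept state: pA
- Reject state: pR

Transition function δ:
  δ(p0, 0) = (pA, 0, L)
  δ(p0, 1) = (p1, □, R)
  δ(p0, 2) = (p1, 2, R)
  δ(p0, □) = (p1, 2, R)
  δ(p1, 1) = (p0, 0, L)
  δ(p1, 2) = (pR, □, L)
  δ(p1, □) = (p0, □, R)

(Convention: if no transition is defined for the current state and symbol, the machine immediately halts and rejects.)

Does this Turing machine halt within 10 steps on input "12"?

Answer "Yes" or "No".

Execution trace:
Initial: [p0]12
Step 1: δ(p0, 1) = (p1, □, R) → □[p1]2
Step 2: δ(p1, 2) = (pR, □, L) → [pR]□□

The machine reaches the reject state pR and halts.
The machine halted after 2 steps (within the 10-step bound).

Answer: Yes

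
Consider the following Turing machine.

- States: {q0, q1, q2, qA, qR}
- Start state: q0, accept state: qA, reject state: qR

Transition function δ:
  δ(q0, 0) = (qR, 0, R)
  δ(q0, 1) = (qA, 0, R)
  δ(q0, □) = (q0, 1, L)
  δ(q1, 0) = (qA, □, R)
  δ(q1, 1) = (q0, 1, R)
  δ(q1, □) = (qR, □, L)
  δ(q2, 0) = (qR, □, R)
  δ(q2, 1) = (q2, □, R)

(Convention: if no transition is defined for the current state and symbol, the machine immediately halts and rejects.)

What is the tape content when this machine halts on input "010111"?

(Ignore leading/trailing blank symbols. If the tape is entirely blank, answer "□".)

Execution trace:
Initial: [q0]010111
Step 1: δ(q0, 0) = (qR, 0, R) → 0[qR]10111

The machine reaches the reject state qR and halts.

Final tape (ignoring leading/trailing blanks): 010111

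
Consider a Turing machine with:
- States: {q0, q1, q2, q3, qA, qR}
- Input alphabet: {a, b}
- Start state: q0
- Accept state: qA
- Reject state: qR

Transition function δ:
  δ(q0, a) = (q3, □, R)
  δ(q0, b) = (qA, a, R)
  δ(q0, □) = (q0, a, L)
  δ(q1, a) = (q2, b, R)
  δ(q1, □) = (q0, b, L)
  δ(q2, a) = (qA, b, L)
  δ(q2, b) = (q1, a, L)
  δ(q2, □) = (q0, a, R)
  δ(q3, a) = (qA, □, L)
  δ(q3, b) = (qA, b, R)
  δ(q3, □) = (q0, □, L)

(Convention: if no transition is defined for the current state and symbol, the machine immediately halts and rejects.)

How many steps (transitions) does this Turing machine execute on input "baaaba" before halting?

Execution trace:
Initial: [q0]baaaba
Step 1: δ(q0, b) = (qA, a, R) → a[qA]aaaba

The machine reaches the accept state qA and halts.

The machine executed 1 step before halting.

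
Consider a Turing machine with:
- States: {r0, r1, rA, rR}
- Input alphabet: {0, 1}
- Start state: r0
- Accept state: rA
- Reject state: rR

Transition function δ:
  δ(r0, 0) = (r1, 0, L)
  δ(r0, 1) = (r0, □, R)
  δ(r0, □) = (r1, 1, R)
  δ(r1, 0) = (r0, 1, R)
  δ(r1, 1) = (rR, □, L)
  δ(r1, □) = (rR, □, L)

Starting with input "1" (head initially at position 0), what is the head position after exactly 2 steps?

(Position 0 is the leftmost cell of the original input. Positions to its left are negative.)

Execution trace (head position shown):
Step 0: [r0]1  (head at position 0)
Step 1: move right → □[r0]□  (head at position 1)
Step 2: move right → □1[r1]□  (head at position 2)

After 2 steps, the head is at position 2.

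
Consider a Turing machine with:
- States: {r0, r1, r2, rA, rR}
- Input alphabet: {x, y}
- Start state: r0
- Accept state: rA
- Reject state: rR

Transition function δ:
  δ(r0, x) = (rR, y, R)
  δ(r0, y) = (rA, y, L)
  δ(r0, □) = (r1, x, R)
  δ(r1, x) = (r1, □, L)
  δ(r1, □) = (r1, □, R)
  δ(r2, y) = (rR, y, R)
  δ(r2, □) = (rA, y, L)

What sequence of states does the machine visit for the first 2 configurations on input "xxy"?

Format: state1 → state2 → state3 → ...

Execution trace:
Initial: [r0]xxy
Step 1: δ(r0, x) = (rR, y, R) → y[rR]xy

The machine reaches the reject state rR and halts.

State sequence: r0 → rR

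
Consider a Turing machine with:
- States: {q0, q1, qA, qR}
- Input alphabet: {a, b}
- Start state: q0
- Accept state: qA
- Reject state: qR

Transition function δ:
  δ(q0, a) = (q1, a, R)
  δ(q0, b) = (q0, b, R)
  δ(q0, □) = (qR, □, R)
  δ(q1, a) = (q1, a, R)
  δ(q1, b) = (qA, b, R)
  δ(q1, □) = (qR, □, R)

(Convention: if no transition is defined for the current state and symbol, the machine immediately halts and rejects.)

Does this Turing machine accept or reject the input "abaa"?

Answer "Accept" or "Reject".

Execution trace:
Initial: [q0]abaa
Step 1: δ(q0, a) = (q1, a, R) → a[q1]baa
Step 2: δ(q1, b) = (qA, b, R) → ab[qA]aa

The machine reaches the accept state qA and halts.

Answer: Accept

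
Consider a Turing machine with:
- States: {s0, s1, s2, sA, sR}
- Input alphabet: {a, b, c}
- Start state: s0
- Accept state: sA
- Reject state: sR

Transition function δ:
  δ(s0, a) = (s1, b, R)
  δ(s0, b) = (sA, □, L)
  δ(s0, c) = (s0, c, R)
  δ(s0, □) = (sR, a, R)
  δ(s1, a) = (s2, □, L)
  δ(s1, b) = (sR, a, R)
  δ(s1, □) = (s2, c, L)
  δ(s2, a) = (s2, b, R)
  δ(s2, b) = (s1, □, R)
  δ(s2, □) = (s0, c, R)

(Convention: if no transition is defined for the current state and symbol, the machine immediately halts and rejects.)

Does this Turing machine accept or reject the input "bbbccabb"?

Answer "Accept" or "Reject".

Execution trace:
Initial: [s0]bbbccabb
Step 1: δ(s0, b) = (sA, □, L) → [sA]□□bbccabb

The machine reaches the accept state sA and halts.

Answer: Accept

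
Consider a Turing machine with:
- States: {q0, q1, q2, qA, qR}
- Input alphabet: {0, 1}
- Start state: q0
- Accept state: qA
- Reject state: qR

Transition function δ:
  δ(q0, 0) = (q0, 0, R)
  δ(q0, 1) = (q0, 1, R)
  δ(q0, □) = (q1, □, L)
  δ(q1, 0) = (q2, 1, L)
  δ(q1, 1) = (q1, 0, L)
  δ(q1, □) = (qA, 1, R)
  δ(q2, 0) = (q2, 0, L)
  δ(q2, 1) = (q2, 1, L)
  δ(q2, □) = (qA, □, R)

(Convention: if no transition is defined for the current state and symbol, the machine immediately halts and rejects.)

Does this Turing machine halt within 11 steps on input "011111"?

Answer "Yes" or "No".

Execution trace:
Initial: [q0]011111
Step 1: δ(q0, 0) = (q0, 0, R) → 0[q0]11111
Step 2: δ(q0, 1) = (q0, 1, R) → 01[q0]1111
Step 3: δ(q0, 1) = (q0, 1, R) → 011[q0]111
Step 4: δ(q0, 1) = (q0, 1, R) → 0111[q0]11
Step 5: δ(q0, 1) = (q0, 1, R) → 01111[q0]1
Step 6: δ(q0, 1) = (q0, 1, R) → 011111[q0]□
Step 7: δ(q0, □) = (q1, □, L) → 01111[q1]1□
Step 8: δ(q1, 1) = (q1, 0, L) → 0111[q1]10□
Step 9: δ(q1, 1) = (q1, 0, L) → 011[q1]100□
Step 10: δ(q1, 1) = (q1, 0, L) → 01[q1]1000□
Step 11: δ(q1, 1) = (q1, 0, L) → 0[q1]10000□

The machine has not reached a halting state after 11 steps.
The machine did not halt within the 11-step bound.

Answer: No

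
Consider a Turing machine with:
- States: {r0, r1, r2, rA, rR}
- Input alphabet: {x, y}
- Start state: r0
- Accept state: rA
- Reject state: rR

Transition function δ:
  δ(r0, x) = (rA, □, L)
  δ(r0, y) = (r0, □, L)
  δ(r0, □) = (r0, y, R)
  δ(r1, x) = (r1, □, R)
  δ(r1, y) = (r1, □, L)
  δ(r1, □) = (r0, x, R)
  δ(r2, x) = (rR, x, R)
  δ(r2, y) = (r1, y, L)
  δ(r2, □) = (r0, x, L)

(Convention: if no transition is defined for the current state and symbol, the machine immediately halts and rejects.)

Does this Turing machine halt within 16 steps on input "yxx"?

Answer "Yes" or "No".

Execution trace:
Initial: [r0]yxx
Step 1: δ(r0, y) = (r0, □, L) → [r0]□□xx
Step 2: δ(r0, □) = (r0, y, R) → y[r0]□xx
Step 3: δ(r0, □) = (r0, y, R) → yy[r0]xx
Step 4: δ(r0, x) = (rA, □, L) → y[rA]y□x

The machine reaches the accept state rA and halts.
The machine halted after 4 steps (within the 16-step bound).

Answer: Yes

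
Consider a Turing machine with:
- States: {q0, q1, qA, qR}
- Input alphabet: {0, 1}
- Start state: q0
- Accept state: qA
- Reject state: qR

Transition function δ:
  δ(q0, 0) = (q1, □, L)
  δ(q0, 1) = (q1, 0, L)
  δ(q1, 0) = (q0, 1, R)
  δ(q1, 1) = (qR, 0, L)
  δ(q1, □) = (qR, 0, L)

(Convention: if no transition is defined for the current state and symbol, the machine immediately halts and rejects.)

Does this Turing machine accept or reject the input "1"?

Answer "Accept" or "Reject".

Execution trace:
Initial: [q0]1
Step 1: δ(q0, 1) = (q1, 0, L) → [q1]□0
Step 2: δ(q1, □) = (qR, 0, L) → [qR]□00

The machine reaches the reject state qR and halts.

Answer: Reject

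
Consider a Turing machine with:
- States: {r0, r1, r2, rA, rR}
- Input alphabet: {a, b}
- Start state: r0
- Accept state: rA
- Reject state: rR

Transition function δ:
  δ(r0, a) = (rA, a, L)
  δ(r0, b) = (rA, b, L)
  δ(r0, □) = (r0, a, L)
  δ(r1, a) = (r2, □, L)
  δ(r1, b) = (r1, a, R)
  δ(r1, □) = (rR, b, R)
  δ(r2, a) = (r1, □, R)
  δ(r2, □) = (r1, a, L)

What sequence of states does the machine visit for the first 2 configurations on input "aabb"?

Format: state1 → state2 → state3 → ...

Execution trace:
Initial: [r0]aabb
Step 1: δ(r0, a) = (rA, a, L) → [rA]□aabb

The machine reaches the accept state rA and halts.

State sequence: r0 → rA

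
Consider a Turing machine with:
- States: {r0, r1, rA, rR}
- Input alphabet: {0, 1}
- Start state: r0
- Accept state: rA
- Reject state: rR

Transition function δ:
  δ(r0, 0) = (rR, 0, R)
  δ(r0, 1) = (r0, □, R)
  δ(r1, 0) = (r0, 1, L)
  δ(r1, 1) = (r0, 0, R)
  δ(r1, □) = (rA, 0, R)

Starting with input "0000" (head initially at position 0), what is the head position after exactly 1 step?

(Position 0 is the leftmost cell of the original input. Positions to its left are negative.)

Execution trace (head position shown):
Step 0: [r0]0000  (head at position 0)
Step 1: move right → 0[rR]000  (head at position 1)

After 1 step, the head is at position 1.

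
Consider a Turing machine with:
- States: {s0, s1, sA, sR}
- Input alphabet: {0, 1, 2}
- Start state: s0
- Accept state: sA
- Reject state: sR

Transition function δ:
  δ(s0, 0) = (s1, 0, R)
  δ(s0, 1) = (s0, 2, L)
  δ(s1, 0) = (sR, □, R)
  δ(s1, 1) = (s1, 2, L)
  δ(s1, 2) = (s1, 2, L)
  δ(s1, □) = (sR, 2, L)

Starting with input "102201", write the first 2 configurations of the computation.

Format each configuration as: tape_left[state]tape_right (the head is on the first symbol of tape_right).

Transitions applied:
Step 1: δ(s0, 1) = (s0, 2, L)

The first 2 configurations are:
[s0]102201 ⊢ [s0]□202201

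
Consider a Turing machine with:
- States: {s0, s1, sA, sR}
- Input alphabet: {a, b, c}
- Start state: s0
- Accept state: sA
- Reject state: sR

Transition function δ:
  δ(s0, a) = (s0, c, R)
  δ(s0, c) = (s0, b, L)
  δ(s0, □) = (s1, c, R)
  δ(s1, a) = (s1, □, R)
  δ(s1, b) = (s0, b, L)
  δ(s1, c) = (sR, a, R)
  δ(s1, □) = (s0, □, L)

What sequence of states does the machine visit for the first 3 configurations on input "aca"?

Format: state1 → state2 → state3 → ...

Execution trace:
Initial: [s0]aca
Step 1: δ(s0, a) = (s0, c, R) → c[s0]ca
Step 2: δ(s0, c) = (s0, b, L) → [s0]cba

State sequence: s0 → s0 → s0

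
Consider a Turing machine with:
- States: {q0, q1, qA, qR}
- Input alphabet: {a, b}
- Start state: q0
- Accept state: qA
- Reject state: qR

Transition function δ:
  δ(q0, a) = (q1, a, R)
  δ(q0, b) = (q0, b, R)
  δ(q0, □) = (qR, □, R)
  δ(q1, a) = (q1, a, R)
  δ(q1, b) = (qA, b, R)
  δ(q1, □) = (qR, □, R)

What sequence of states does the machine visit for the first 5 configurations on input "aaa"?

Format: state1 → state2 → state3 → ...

Execution trace:
Initial: [q0]aaa
Step 1: δ(q0, a) = (q1, a, R) → a[q1]aa
Step 2: δ(q1, a) = (q1, a, R) → aa[q1]a
Step 3: δ(q1, a) = (q1, a, R) → aaa[q1]□
Step 4: δ(q1, □) = (qR, □, R) → aaa□[qR]□

The machine reaches the reject state qR and halts.

State sequence: q0 → q1 → q1 → q1 → qR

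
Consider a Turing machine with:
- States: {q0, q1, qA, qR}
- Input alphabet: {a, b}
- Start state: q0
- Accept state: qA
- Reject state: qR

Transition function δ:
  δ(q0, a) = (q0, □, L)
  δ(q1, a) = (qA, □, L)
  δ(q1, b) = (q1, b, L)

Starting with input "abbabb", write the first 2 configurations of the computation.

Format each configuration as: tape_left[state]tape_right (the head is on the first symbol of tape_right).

Transitions applied:
Step 1: δ(q0, a) = (q0, □, L)

The first 2 configurations are:
[q0]abbabb ⊢ [q0]□□bbabb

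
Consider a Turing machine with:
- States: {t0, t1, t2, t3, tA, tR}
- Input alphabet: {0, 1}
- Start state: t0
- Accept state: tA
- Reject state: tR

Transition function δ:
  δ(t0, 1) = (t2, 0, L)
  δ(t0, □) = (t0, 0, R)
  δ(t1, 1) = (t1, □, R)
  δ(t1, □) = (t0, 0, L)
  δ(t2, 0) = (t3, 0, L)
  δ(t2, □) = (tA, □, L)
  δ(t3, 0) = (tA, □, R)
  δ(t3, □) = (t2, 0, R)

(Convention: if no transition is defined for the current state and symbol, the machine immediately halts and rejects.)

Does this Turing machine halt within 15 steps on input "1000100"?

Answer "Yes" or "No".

Execution trace:
Initial: [t0]1000100
Step 1: δ(t0, 1) = (t2, 0, L) → [t2]□0000100
Step 2: δ(t2, □) = (tA, □, L) → [tA]□□0000100

The machine reaches the accept state tA and halts.
The machine halted after 2 steps (within the 15-step bound).

Answer: Yes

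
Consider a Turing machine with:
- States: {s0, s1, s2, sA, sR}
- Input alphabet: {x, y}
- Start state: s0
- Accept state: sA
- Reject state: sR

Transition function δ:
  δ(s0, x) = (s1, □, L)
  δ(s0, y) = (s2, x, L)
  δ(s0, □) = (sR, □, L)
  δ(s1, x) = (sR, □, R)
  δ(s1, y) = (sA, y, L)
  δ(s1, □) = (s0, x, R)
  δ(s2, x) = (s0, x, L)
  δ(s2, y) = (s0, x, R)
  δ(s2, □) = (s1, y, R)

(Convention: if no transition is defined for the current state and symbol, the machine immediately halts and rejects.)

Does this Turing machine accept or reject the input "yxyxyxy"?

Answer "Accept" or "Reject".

Execution trace:
Initial: [s0]yxyxyxy
Step 1: δ(s0, y) = (s2, x, L) → [s2]□xxyxyxy
Step 2: δ(s2, □) = (s1, y, R) → y[s1]xxyxyxy
Step 3: δ(s1, x) = (sR, □, R) → y□[sR]xyxyxy

The machine reaches the reject state sR and halts.

Answer: Reject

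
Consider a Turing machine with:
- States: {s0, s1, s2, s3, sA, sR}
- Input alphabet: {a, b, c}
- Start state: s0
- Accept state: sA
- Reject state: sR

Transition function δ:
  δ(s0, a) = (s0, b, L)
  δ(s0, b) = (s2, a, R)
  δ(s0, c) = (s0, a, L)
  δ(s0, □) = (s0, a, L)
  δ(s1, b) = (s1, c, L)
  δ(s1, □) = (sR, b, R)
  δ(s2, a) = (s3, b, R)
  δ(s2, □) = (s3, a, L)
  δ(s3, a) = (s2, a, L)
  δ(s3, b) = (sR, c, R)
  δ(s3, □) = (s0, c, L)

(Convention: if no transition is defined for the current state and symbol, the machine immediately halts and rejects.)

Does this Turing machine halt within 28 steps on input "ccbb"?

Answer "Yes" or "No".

Execution trace:
Initial: [s0]ccbb
Step 1: δ(s0, c) = (s0, a, L) → [s0]□acbb
Step 2: δ(s0, □) = (s0, a, L) → [s0]□aacbb
Step 3: δ(s0, □) = (s0, a, L) → [s0]□aaacbb
Step 4: δ(s0, □) = (s0, a, L) → [s0]□aaaacbb
Step 5: δ(s0, □) = (s0, a, L) → [s0]□aaaaacbb
Step 6: δ(s0, □) = (s0, a, L) → [s0]□aaaaaacbb
Step 7: δ(s0, □) = (s0, a, L) → [s0]□aaaaaaacbb
Step 8: δ(s0, □) = (s0, a, L) → [s0]□aaaaaaaacbb
Step 9: δ(s0, □) = (s0, a, L) → [s0]□aaaaaaaaacbb
Step 10: δ(s0, □) = (s0, a, L) → [s0]□aaaaaaaaaacbb
Step 11: δ(s0, □) = (s0, a, L) → [s0]□aaaaaaaaaaacbb
Step 12: δ(s0, □) = (s0, a, L) → [s0]□aaaaaaaaaaaacbb
Step 13: δ(s0, □) = (s0, a, L) → [s0]□aaaaaaaaaaaaacbb
Step 14: δ(s0, □) = (s0, a, L) → [s0]□aaaaaaaaaaaaaacbb
Step 15: δ(s0, □) = (s0, a, L) → [s0]□aaaaaaaaaaaaaaacbb
Step 16: δ(s0, □) = (s0, a, L) → [s0]□aaaaaaaaaaaaaaaacbb
Step 17: δ(s0, □) = (s0, a, L) → [s0]□aaaaaaaaaaaaaaaaacbb
Step 18: δ(s0, □) = (s0, a, L) → [s0]□aaaaaaaaaaaaaaaaaacbb
Step 19: δ(s0, □) = (s0, a, L) → [s0]□aaaaaaaaaaaaaaaaaaacbb
Step 20: δ(s0, □) = (s0, a, L) → [s0]□aaaaaaaaaaaaaaaaaaaacbb
Step 21: δ(s0, □) = (s0, a, L) → [s0]□aaaaaaaaaaaaaaaaaaaaacbb
Step 22: δ(s0, □) = (s0, a, L) → [s0]□aaaaaaaaaaaaaaaaaaaaaacbb
Step 23: δ(s0, □) = (s0, a, L) → [s0]□aaaaaaaaaaaaaaaaaaaaaaacbb
Step 24: δ(s0, □) = (s0, a, L) → [s0]□aaaaaaaaaaaaaaaaaaaaaaaacbb
Step 25: δ(s0, □) = (s0, a, L) → [s0]□aaaaaaaaaaaaaaaaaaaaaaaaacbb
Step 26: δ(s0, □) = (s0, a, L) → [s0]□aaaaaaaaaaaaaaaaaaaaaaaaaacbb
Step 27: δ(s0, □) = (s0, a, L) → [s0]□aaaaaaaaaaaaaaaaaaaaaaaaaaacbb
Step 28: δ(s0, □) = (s0, a, L) → [s0]□aaaaaaaaaaaaaaaaaaaaaaaaaaaacbb

The machine has not reached a halting state after 28 steps.
The machine did not halt within the 28-step bound.

Answer: No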